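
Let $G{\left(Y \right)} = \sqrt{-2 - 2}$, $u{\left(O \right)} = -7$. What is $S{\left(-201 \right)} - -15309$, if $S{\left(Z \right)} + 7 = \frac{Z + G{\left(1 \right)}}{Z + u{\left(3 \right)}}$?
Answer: $\frac{3183017}{208} - \frac{i}{104} \approx 15303.0 - 0.0096154 i$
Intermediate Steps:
$G{\left(Y \right)} = 2 i$ ($G{\left(Y \right)} = \sqrt{-4} = 2 i$)
$S{\left(Z \right)} = -7 + \frac{Z + 2 i}{-7 + Z}$ ($S{\left(Z \right)} = -7 + \frac{Z + 2 i}{Z - 7} = -7 + \frac{Z + 2 i}{-7 + Z}$)
$S{\left(-201 \right)} - -15309 = \frac{49 - -1206 + 2 i}{-7 - 201} - -15309 = \frac{49 + 1206 + 2 i}{-208} + 15309 = - \frac{1255 + 2 i}{208} + 15309 = \left(- \frac{1255}{208} - \frac{i}{104}\right) + 15309 = \frac{3183017}{208} - \frac{i}{104}$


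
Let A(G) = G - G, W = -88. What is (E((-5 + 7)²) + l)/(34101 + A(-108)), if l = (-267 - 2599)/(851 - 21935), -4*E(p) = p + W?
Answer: 222815/359492742 ≈ 0.00061980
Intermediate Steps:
A(G) = 0
E(p) = 22 - p/4 (E(p) = -(p - 88)/4 = -(-88 + p)/4 = 22 - p/4)
l = 1433/10542 (l = -2866/(-21084) = -2866*(-1/21084) = 1433/10542 ≈ 0.13593)
(E((-5 + 7)²) + l)/(34101 + A(-108)) = ((22 - (-5 + 7)²/4) + 1433/10542)/(34101 + 0) = ((22 - ¼*2²) + 1433/10542)/34101 = ((22 - ¼*4) + 1433/10542)*(1/34101) = ((22 - 1) + 1433/10542)*(1/34101) = (21 + 1433/10542)*(1/34101) = (222815/10542)*(1/34101) = 222815/359492742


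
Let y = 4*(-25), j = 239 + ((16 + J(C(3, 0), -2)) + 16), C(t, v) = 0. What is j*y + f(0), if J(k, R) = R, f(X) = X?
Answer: -26900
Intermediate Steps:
j = 269 (j = 239 + ((16 - 2) + 16) = 239 + (14 + 16) = 239 + 30 = 269)
y = -100
j*y + f(0) = 269*(-100) + 0 = -26900 + 0 = -26900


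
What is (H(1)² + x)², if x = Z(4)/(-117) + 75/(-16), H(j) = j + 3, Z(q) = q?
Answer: 445758769/3504384 ≈ 127.20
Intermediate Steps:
H(j) = 3 + j
x = -8839/1872 (x = 4/(-117) + 75/(-16) = 4*(-1/117) + 75*(-1/16) = -4/117 - 75/16 = -8839/1872 ≈ -4.7217)
(H(1)² + x)² = ((3 + 1)² - 8839/1872)² = (4² - 8839/1872)² = (16 - 8839/1872)² = (21113/1872)² = 445758769/3504384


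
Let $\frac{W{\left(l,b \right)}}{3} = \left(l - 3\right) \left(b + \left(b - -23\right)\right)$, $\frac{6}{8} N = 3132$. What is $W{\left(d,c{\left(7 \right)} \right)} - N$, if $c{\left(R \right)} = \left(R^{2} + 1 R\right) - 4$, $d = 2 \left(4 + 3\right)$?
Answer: $15$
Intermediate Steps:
$N = 4176$ ($N = \frac{4}{3} \cdot 3132 = 4176$)
$d = 14$ ($d = 2 \cdot 7 = 14$)
$c{\left(R \right)} = -4 + R + R^{2}$ ($c{\left(R \right)} = \left(R^{2} + R\right) - 4 = \left(R + R^{2}\right) - 4 = -4 + R + R^{2}$)
$W{\left(l,b \right)} = 3 \left(-3 + l\right) \left(23 + 2 b\right)$ ($W{\left(l,b \right)} = 3 \left(l - 3\right) \left(b + \left(b - -23\right)\right) = 3 \left(-3 + l\right) \left(b + \left(b + 23\right)\right) = 3 \left(-3 + l\right) \left(b + \left(23 + b\right)\right) = 3 \left(-3 + l\right) \left(23 + 2 b\right)$)
$W{\left(d,c{\left(7 \right)} \right)} - N = \left(-207 - 18 \left(-4 + 7 + 7^{2}\right) + 69 \cdot 14 + 6 \left(-4 + 7 + 7^{2}\right) 14\right) - 4176 = \left(-207 - 18 \left(-4 + 7 + 49\right) + 966 + 6 \left(-4 + 7 + 49\right) 14\right) - 4176 = \left(-207 - 936 + 966 + 6 \cdot 52 \cdot 14\right) - 4176 = \left(-207 - 936 + 966 + 4368\right) - 4176 = 4191 - 4176 = 15$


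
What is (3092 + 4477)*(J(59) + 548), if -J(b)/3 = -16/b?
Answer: 245084220/59 ≈ 4.1540e+6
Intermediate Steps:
J(b) = 48/b (J(b) = -(-48)/b = 48/b)
(3092 + 4477)*(J(59) + 548) = (3092 + 4477)*(48/59 + 548) = 7569*(48*(1/59) + 548) = 7569*(48/59 + 548) = 7569*(32380/59) = 245084220/59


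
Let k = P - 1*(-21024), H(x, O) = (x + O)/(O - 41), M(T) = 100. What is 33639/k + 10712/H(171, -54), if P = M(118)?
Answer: -1653283969/190116 ≈ -8696.2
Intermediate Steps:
P = 100
H(x, O) = (O + x)/(-41 + O)
k = 21124 (k = 100 - 1*(-21024) = 100 + 21024 = 21124)
33639/k + 10712/H(171, -54) = 33639/21124 + 10712/(((-54 + 171)/(-41 - 54))) = 33639*(1/21124) + 10712/((117/(-95))) = 33639/21124 + 10712/((-1/95*117)) = 33639/21124 + 10712/(-117/95) = 33639/21124 + 10712*(-95/117) = 33639/21124 - 78280/9 = -1653283969/190116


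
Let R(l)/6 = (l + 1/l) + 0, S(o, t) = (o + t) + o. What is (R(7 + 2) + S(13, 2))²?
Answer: 61504/9 ≈ 6833.8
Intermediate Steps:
S(o, t) = t + 2*o
R(l) = 6*l + 6/l (R(l) = 6*((l + 1/l) + 0) = 6*(l + 1/l) = 6*l + 6/l)
(R(7 + 2) + S(13, 2))² = ((6*(7 + 2) + 6/(7 + 2)) + (2 + 2*13))² = ((6*9 + 6/9) + (2 + 26))² = ((54 + 6*(⅑)) + 28)² = ((54 + ⅔) + 28)² = (164/3 + 28)² = (248/3)² = 61504/9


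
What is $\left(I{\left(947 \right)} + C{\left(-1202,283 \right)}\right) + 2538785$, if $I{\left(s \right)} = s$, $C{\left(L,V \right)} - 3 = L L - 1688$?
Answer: $3982851$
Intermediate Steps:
$C{\left(L,V \right)} = -1685 + L^{2}$ ($C{\left(L,V \right)} = 3 + \left(L L - 1688\right) = 3 + \left(L^{2} - 1688\right) = 3 + \left(-1688 + L^{2}\right) = -1685 + L^{2}$)
$\left(I{\left(947 \right)} + C{\left(-1202,283 \right)}\right) + 2538785 = \left(947 - \left(1685 - \left(-1202\right)^{2}\right)\right) + 2538785 = \left(947 + \left(-1685 + 1444804\right)\right) + 2538785 = \left(947 + 1443119\right) + 2538785 = 1444066 + 2538785 = 3982851$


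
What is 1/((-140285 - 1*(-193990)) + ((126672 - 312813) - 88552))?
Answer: -1/220988 ≈ -4.5251e-6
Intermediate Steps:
1/((-140285 - 1*(-193990)) + ((126672 - 312813) - 88552)) = 1/((-140285 + 193990) + (-186141 - 88552)) = 1/(53705 - 274693) = 1/(-220988) = -1/220988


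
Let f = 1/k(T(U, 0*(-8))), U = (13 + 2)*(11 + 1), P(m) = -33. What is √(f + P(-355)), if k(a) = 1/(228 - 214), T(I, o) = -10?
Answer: I*√19 ≈ 4.3589*I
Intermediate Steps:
U = 180 (U = 15*12 = 180)
k(a) = 1/14
f = 14 (f = 1/(1/14) = 14)
√(f + P(-355)) = √(14 - 33) = √(-19) = I*√19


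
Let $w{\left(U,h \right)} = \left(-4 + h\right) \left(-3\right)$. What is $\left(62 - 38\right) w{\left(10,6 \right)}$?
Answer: $-144$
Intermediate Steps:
$w{\left(U,h \right)} = 12 - 3 h$
$\left(62 - 38\right) w{\left(10,6 \right)} = \left(62 - 38\right) \left(12 - 18\right) = 24 \left(12 - 18\right) = 24 \left(-6\right) = -144$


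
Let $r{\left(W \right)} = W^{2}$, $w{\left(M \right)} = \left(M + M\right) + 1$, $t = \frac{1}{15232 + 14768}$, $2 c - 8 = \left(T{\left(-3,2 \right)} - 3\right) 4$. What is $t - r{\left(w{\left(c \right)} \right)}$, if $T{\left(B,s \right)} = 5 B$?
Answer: $- \frac{119069999}{30000} \approx -3969.0$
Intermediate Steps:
$c = -32$ ($c = 4 + \frac{\left(5 \left(-3\right) - 3\right) 4}{2} = 4 + \frac{\left(-15 - 3\right) 4}{2} = 4 + \frac{\left(-18\right) 4}{2} = 4 + \frac{1}{2} \left(-72\right) = 4 - 36 = -32$)
$t = \frac{1}{30000} \approx 3.3333 \cdot 10^{-5}$
$w{\left(M \right)} = 1 + 2 M$ ($w{\left(M \right)} = 2 M + 1 = 1 + 2 M$)
$t - r{\left(w{\left(c \right)} \right)} = \frac{1}{30000} - \left(1 + 2 \left(-32\right)\right)^{2} = \frac{1}{30000} - \left(1 - 64\right)^{2} = \frac{1}{30000} - \left(-63\right)^{2} = \frac{1}{30000} - 3969 = - \frac{119069999}{30000}$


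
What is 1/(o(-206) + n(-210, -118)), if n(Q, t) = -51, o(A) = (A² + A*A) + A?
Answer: 1/84615 ≈ 1.1818e-5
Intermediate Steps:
o(A) = A + 2*A² (o(A) = (A² + A²) + A = 2*A² + A = A + 2*A²)
1/(o(-206) + n(-210, -118)) = 1/(-206*(1 + 2*(-206)) - 51) = 1/(-206*(1 - 412) - 51) = 1/(-206*(-411) - 51) = 1/(84666 - 51) = 1/84615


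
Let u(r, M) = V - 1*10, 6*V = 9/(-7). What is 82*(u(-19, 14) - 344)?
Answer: -203319/7 ≈ -29046.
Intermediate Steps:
V = -3/14 (V = (9/(-7))/6 = (9*(-⅐))/6 = (⅙)*(-9/7) = -3/14 ≈ -0.21429)
u(r, M) = -143/14 (u(r, M) = -3/14 - 1*10 = -3/14 - 10 = -143/14)
82*(u(-19, 14) - 344) = 82*(-143/14 - 344) = 82*(-4959/14) = -203319/7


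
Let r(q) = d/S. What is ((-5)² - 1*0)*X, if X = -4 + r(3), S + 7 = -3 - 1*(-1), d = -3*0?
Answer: -100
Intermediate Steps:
d = 0
S = -9 (S = -7 + (-3 - 1*(-1)) = -7 + (-3 + 1) = -7 - 2 = -9)
r(q) = 0 (r(q) = 0/(-9) = 0*(-⅑) = 0)
X = -4 (X = -4 + 0 = -4)
((-5)² - 1*0)*X = ((-5)² - 1*0)*(-4) = (25 + 0)*(-4) = 25*(-4) = -100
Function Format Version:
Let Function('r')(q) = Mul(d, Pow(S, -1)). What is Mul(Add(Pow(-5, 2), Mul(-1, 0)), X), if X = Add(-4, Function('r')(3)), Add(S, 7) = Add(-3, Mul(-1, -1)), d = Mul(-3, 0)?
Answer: -100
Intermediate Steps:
d = 0
S = -9 (S = Add(-7, Add(-3, Mul(-1, -1))) = Add(-7, Add(-3, 1)) = Add(-7, -2) = -9)
Function('r')(q) = 0 (Function('r')(q) = Mul(0, Pow(-9, -1)) = Mul(0, Rational(-1, 9)) = 0)
X = -4 (X = Add(-4, 0) = -4)
Mul(Add(Pow(-5, 2), Mul(-1, 0)), X) = Mul(Add(Pow(-5, 2), Mul(-1, 0)), -4) = Mul(Add(25, 0), -4) = Mul(25, -4) = -100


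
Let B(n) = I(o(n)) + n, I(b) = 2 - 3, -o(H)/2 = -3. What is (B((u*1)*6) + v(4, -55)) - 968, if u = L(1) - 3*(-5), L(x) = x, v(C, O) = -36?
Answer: -909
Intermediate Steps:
o(H) = 6 (o(H) = -2*(-3) = 6)
I(b) = -1
u = 16 (u = 1 - 3*(-5) = 1 + 15 = 16)
B(n) = -1 + n
(B((u*1)*6) + v(4, -55)) - 968 = ((-1 + (16*1)*6) - 36) - 968 = ((-1 + 16*6) - 36) - 968 = ((-1 + 96) - 36) - 968 = (95 - 36) - 968 = 59 - 968 = -909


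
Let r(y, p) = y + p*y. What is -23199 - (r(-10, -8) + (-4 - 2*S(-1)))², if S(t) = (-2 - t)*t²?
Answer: -27823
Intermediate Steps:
S(t) = t²*(-2 - t)
-23199 - (r(-10, -8) + (-4 - 2*S(-1)))² = -23199 - (-10*(1 - 8) + (-4 - 2*(-1)²*(-2 - 1*(-1))))² = -23199 - (-10*(-7) + (-4 - 2*(-2 + 1)))² = -23199 - (70 + (-4 - 2*(-1)))² = -23199 - (70 + (-4 + 2))² = -23199 - (70 - 2)² = -23199 - 1*68² = -23199 - 1*4624 = -23199 - 4624 = -27823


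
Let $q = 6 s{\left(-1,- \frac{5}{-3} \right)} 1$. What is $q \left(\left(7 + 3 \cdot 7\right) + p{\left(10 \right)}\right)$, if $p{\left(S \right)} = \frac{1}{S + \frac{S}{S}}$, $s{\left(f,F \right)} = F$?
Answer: $\frac{3090}{11} \approx 280.91$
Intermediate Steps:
$q = 10$ ($q = 6 \left(- \frac{5}{-3}\right) 1 = 6 \left(\left(-5\right) \left(- \frac{1}{3}\right)\right) 1 = 6 \cdot \frac{5}{3} \cdot 1 = 10 \cdot 1 = 10$)
$p{\left(S \right)} = \frac{1}{1 + S}$ ($p{\left(S \right)} = \frac{1}{S + 1} = \frac{1}{1 + S}$)
$q \left(\left(7 + 3 \cdot 7\right) + p{\left(10 \right)}\right) = 10 \left(\left(7 + 3 \cdot 7\right) + \frac{1}{1 + 10}\right) = 10 \left(\left(7 + 21\right) + \frac{1}{11}\right) = 10 \left(28 + \frac{1}{11}\right) = 10 \cdot \frac{309}{11} = \frac{3090}{11}$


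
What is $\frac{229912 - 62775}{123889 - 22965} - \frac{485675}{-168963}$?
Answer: $\frac{77256232631}{17052421812} \approx 4.5305$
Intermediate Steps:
$\frac{229912 - 62775}{123889 - 22965} - \frac{485675}{-168963} = \frac{167137}{100924} - 485675 \left(- \frac{1}{168963}\right) = 167137 \cdot \frac{1}{100924} - - \frac{485675}{168963} = \frac{167137}{100924} + \frac{485675}{168963} = \frac{77256232631}{17052421812}$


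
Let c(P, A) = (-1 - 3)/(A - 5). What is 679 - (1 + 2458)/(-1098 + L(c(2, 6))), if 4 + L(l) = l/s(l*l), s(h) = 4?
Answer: 751396/1103 ≈ 681.23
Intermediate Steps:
c(P, A) = -4/(-5 + A)
L(l) = -4 + l/4
679 - (1 + 2458)/(-1098 + L(c(2, 6))) = 679 - (1 + 2458)/(-1098 + (-4 + (-4/(-5 + 6))/4)) = 679 - 2459/(-1098 + (-4 + (-4/1)/4)) = 679 - 2459/(-1098 + (-4 + (-4*1)/4)) = 679 - 2459/(-1098 + (-4 + (¼)*(-4))) = 679 - 2459/(-1098 + (-4 - 1)) = 679 - 2459/(-1098 - 5) = 679 - 2459/(-1103) = 679 - 2459*(-1)/1103 = 679 - 1*(-2459/1103) = 679 + 2459/1103 = 751396/1103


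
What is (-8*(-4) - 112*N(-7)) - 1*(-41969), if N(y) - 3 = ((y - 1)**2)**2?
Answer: -417087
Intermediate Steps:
N(y) = 3 + (-1 + y)**4 (N(y) = 3 + ((y - 1)**2)**2 = 3 + ((-1 + y)**2)**2 = 3 + (-1 + y)**4)
(-8*(-4) - 112*N(-7)) - 1*(-41969) = (-8*(-4) - 112*(3 + (-1 - 7)**4)) - 1*(-41969) = (32 - 112*(3 + (-8)**4)) + 41969 = (32 - 112*(3 + 4096)) + 41969 = (32 - 112*4099) + 41969 = (32 - 459088) + 41969 = -459056 + 41969 = -417087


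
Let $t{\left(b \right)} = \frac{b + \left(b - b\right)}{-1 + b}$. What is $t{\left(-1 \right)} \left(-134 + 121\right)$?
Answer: $- \frac{13}{2} \approx -6.5$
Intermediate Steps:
$t{\left(b \right)} = \frac{b}{-1 + b}$ ($t{\left(b \right)} = \frac{b + 0}{-1 + b} = \frac{b}{-1 + b}$)
$t{\left(-1 \right)} \left(-134 + 121\right) = - \frac{1}{-1 - 1} \left(-134 + 121\right) = - \frac{1}{-2} \left(-13\right) = \left(-1\right) \left(- \frac{1}{2}\right) \left(-13\right) = \frac{1}{2} \left(-13\right) = - \frac{13}{2}$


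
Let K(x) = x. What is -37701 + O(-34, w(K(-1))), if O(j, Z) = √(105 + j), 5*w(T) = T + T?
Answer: -37701 + √71 ≈ -37693.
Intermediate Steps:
w(T) = 2*T/5 (w(T) = (T + T)/5 = (2*T)/5 = 2*T/5)
-37701 + O(-34, w(K(-1))) = -37701 + √(105 - 34) = -37701 + √71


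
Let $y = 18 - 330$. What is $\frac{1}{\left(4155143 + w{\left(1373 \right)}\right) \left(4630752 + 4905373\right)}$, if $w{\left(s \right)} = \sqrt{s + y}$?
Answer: $\frac{4155143}{164643232651432641500} - \frac{\sqrt{1061}}{164643232651432641500} \approx 2.5237 \cdot 10^{-14}$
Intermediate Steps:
$y = -312$ ($y = 18 - 330 = -312$)
$w{\left(s \right)} = \sqrt{-312 + s}$ ($w{\left(s \right)} = \sqrt{s - 312} = \sqrt{-312 + s}$)
$\frac{1}{\left(4155143 + w{\left(1373 \right)}\right) \left(4630752 + 4905373\right)} = \frac{1}{\left(4155143 + \sqrt{-312 + 1373}\right) \left(4630752 + 4905373\right)} = \frac{1}{\left(4155143 + \sqrt{1061}\right) 9536125} = \frac{1}{39623963040875 + 9536125 \sqrt{1061}}$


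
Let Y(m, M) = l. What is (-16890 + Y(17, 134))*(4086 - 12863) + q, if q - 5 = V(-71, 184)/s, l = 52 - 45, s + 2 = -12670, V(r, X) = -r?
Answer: 1877763520441/12672 ≈ 1.4818e+8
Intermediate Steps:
s = -12672 (s = -2 - 12670 = -12672)
l = 7
Y(m, M) = 7
q = 63289/12672 (q = 5 - 1*(-71)/(-12672) = 5 + 71*(-1/12672) = 5 - 71/12672 = 63289/12672 ≈ 4.9944)
(-16890 + Y(17, 134))*(4086 - 12863) + q = (-16890 + 7)*(4086 - 12863) + 63289/12672 = -16883*(-8777) + 63289/12672 = 148182091 + 63289/12672 = 1877763520441/12672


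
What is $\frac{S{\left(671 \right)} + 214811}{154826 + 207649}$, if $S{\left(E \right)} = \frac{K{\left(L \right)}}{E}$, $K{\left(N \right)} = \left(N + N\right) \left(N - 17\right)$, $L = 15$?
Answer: $\frac{144138121}{243220725} \approx 0.59262$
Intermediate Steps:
$K{\left(N \right)} = 2 N \left(-17 + N\right)$
$S{\left(E \right)} = - \frac{60}{E}$ ($S{\left(E \right)} = \frac{2 \cdot 15 \left(-17 + 15\right)}{E} = \frac{2 \cdot 15 \left(-2\right)}{E} = - \frac{60}{E}$)
$\frac{S{\left(671 \right)} + 214811}{154826 + 207649} = \frac{- \frac{60}{671} + 214811}{154826 + 207649} = \frac{\left(-60\right) \frac{1}{671} + 214811}{362475} = \left(- \frac{60}{671} + 214811\right) \frac{1}{362475} = \frac{144138121}{671} \cdot \frac{1}{362475} = \frac{144138121}{243220725}$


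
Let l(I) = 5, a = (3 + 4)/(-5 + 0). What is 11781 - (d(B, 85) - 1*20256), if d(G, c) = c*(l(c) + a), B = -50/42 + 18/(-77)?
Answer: 31731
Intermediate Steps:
a = -7/5 (a = 7/(-5) = 7*(-1/5) = -7/5 ≈ -1.4000)
B = -47/33 (B = -50*1/42 + 18*(-1/77) = -25/21 - 18/77 = -47/33 ≈ -1.4242)
d(G, c) = 18*c/5 (d(G, c) = c*(5 - 7/5) = c*(18/5) = 18*c/5)
11781 - (d(B, 85) - 1*20256) = 11781 - ((18/5)*85 - 1*20256) = 11781 - (306 - 20256) = 11781 - 1*(-19950) = 11781 + 19950 = 31731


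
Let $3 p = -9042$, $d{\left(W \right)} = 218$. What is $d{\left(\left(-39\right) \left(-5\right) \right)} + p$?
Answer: $-2796$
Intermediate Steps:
$p = -3014$ ($p = \frac{1}{3} \left(-9042\right) = -3014$)
$d{\left(\left(-39\right) \left(-5\right) \right)} + p = 218 - 3014 = -2796$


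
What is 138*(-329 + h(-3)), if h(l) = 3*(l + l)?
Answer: -47886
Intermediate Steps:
h(l) = 6*l (h(l) = 3*(2*l) = 6*l)
138*(-329 + h(-3)) = 138*(-329 + 6*(-3)) = 138*(-329 - 18) = 138*(-347) = -47886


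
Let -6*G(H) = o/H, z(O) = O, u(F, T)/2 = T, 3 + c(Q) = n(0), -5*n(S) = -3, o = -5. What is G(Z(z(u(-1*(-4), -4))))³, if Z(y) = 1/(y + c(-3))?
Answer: -17576/27 ≈ -650.96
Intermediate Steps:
n(S) = ⅗ (n(S) = -⅕*(-3) = ⅗)
c(Q) = -12/5 (c(Q) = -3 + ⅗ = -12/5)
u(F, T) = 2*T
Z(y) = 1/(-12/5 + y) (Z(y) = 1/(y - 12/5) = 1/(-12/5 + y))
G(H) = 5/(6*H) (G(H) = -(-5)/(6*H) = 5/(6*H))
G(Z(z(u(-1*(-4), -4))))³ = (5/(6*((5/(-12 + 5*(2*(-4)))))))³ = (5/(6*((5/(-12 + 5*(-8))))))³ = (5/(6*((5/(-12 - 40)))))³ = (5/(6*((5/(-52)))))³ = (5/(6*((5*(-1/52)))))³ = (5/(6*(-5/52)))³ = ((⅚)*(-52/5))³ = (-26/3)³ = -17576/27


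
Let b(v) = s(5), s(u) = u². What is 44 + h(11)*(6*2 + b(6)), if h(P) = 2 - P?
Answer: -289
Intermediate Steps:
b(v) = 25 (b(v) = 5² = 25)
44 + h(11)*(6*2 + b(6)) = 44 + (2 - 1*11)*(6*2 + 25) = 44 + (2 - 11)*(12 + 25) = 44 - 9*37 = 44 - 333 = -289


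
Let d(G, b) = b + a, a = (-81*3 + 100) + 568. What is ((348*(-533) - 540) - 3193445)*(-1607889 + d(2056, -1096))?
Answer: 5436078654640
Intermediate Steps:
a = 425 (a = (-243 + 100) + 568 = -143 + 568 = 425)
d(G, b) = 425 + b (d(G, b) = b + 425 = 425 + b)
((348*(-533) - 540) - 3193445)*(-1607889 + d(2056, -1096)) = ((348*(-533) - 540) - 3193445)*(-1607889 + (425 - 1096)) = ((-185484 - 540) - 3193445)*(-1607889 - 671) = (-186024 - 3193445)*(-1608560) = -3379469*(-1608560) = 5436078654640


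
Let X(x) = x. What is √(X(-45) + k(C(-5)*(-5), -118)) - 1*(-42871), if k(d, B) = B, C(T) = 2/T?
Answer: 42871 + I*√163 ≈ 42871.0 + 12.767*I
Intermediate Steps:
√(X(-45) + k(C(-5)*(-5), -118)) - 1*(-42871) = √(-45 - 118) - 1*(-42871) = √(-163) + 42871 = I*√163 + 42871 = 42871 + I*√163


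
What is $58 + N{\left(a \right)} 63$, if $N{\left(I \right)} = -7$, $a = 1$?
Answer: $-383$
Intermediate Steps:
$58 + N{\left(a \right)} 63 = 58 - 441 = -383$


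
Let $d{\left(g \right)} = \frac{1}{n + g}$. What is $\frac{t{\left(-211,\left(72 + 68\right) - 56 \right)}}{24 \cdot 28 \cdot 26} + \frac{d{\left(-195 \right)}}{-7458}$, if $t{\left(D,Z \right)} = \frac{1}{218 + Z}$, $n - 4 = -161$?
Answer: $\frac{41155}{72146186112} \approx 5.7044 \cdot 10^{-7}$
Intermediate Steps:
$n = -157$ ($n = 4 - 161 = -157$)
$d{\left(g \right)} = \frac{1}{-157 + g}$
$\frac{t{\left(-211,\left(72 + 68\right) - 56 \right)}}{24 \cdot 28 \cdot 26} + \frac{d{\left(-195 \right)}}{-7458} = \frac{1}{\left(218 + \left(\left(72 + 68\right) - 56\right)\right) 24 \cdot 28 \cdot 26} + \frac{1}{\left(-157 - 195\right) \left(-7458\right)} = \frac{1}{\left(218 + \left(140 - 56\right)\right) 672 \cdot 26} + \frac{1}{-352} \left(- \frac{1}{7458}\right) = \frac{1}{\left(218 + 84\right) 17472} - - \frac{1}{2625216} = \frac{1}{302} \cdot \frac{1}{17472} + \frac{1}{2625216} = \frac{1}{5276544} + \frac{1}{2625216} = \frac{41155}{72146186112}$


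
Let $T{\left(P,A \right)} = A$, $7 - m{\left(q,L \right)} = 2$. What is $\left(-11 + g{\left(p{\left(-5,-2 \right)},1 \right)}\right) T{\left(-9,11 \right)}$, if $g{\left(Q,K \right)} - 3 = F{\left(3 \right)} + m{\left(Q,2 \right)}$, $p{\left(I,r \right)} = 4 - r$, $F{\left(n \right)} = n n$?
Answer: $66$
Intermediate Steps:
$F{\left(n \right)} = n^{2}$
$m{\left(q,L \right)} = 5$ ($m{\left(q,L \right)} = 7 - 2 = 5$)
$g{\left(Q,K \right)} = 17$ ($g{\left(Q,K \right)} = 3 + \left(3^{2} + 5\right) = 3 + \left(9 + 5\right) = 3 + 14 = 17$)
$\left(-11 + g{\left(p{\left(-5,-2 \right)},1 \right)}\right) T{\left(-9,11 \right)} = \left(-11 + 17\right) 11 = 6 \cdot 11 = 66$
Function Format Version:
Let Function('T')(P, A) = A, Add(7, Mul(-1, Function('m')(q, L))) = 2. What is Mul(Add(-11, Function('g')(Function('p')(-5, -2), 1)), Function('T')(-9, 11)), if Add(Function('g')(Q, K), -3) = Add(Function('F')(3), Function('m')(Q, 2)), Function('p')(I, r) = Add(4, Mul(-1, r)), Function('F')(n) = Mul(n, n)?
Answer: 66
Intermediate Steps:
Function('F')(n) = Pow(n, 2)
Function('m')(q, L) = 5 (Function('m')(q, L) = Add(7, Mul(-1, 2)) = Add(7, -2) = 5)
Function('g')(Q, K) = 17 (Function('g')(Q, K) = Add(3, Add(Pow(3, 2), 5)) = Add(3, Add(9, 5)) = Add(3, 14) = 17)
Mul(Add(-11, Function('g')(Function('p')(-5, -2), 1)), Function('T')(-9, 11)) = Mul(Add(-11, 17), 11) = Mul(6, 11) = 66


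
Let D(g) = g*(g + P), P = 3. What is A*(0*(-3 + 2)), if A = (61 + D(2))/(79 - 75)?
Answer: 0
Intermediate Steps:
D(g) = g*(3 + g) (D(g) = g*(g + 3) = g*(3 + g))
A = 71/4 (A = (61 + 2*(3 + 2))/(79 - 75) = (61 + 2*5)/4 = (61 + 10)*(¼) = 71*(¼) = 71/4 ≈ 17.750)
A*(0*(-3 + 2)) = 71*(0*(-3 + 2))/4 = 71*(0*(-1))/4 = (71/4)*0 = 0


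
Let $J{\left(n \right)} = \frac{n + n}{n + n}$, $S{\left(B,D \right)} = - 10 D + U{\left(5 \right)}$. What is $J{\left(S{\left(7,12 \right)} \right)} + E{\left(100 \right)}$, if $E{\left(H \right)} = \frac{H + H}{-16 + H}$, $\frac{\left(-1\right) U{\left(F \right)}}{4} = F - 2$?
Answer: $\frac{71}{21} \approx 3.381$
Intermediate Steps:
$U{\left(F \right)} = 8 - 4 F$ ($U{\left(F \right)} = - 4 \left(F - 2\right) = - 4 \left(-2 + F\right) = 8 - 4 F$)
$E{\left(H \right)} = \frac{2 H}{-16 + H}$
$S{\left(B,D \right)} = -12 - 10 D$ ($S{\left(B,D \right)} = - 10 D + \left(8 - 20\right) = - 10 D - 12 = -12 - 10 D$)
$J{\left(n \right)} = 1$ ($J{\left(n \right)} = \frac{2 n}{2 n} = 2 n \frac{1}{2 n} = 1$)
$J{\left(S{\left(7,12 \right)} \right)} + E{\left(100 \right)} = 1 + 2 \cdot 100 \frac{1}{-16 + 100} = 1 + 2 \cdot 100 \cdot \frac{1}{84} = 1 + \frac{50}{21} = \frac{71}{21}$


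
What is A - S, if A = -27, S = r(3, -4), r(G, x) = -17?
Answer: -10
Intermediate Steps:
S = -17
A - S = -27 - 1*(-17) = -27 + 17 = -10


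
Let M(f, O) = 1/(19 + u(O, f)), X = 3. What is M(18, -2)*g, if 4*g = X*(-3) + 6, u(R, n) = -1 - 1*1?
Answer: -3/68 ≈ -0.044118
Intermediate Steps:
u(R, n) = -2 (u(R, n) = -1 - 1 = -2)
g = -3/4 (g = (3*(-3) + 6)/4 = (-9 + 6)/4 = (1/4)*(-3) = -3/4 ≈ -0.75000)
M(f, O) = 1/17 (M(f, O) = 1/(19 - 2) = 1/17)
M(18, -2)*g = (1/17)*(-3/4) = -3/68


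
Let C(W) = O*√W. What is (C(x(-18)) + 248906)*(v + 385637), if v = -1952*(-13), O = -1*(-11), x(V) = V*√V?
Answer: 102303601778 + 13563429*2^(¾)*√3*√(-I) ≈ 1.0233e+11 - 2.7938e+7*I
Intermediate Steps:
x(V) = V^(3/2)
O = 11
v = 25376
C(W) = 11*√W
(C(x(-18)) + 248906)*(v + 385637) = (11*√((-18)^(3/2)) + 248906)*(25376 + 385637) = (11*√(-54*I*√2) + 248906)*411013 = (11*(3*2^(¾)*√3*√(-I)) + 248906)*411013 = (33*2^(¾)*√3*√(-I) + 248906)*411013 = (248906 + 33*2^(¾)*√3*√(-I))*411013 = 102303601778 + 13563429*2^(¾)*√3*√(-I)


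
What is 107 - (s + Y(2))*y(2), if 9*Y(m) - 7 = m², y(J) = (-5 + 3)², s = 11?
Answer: 523/9 ≈ 58.111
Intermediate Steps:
y(J) = 4 (y(J) = (-2)² = 4)
Y(m) = 7/9 + m²/9
107 - (s + Y(2))*y(2) = 107 - (11 + (7/9 + (⅑)*2²))*4 = 107 - (11 + (7/9 + (⅑)*4))*4 = 107 - (11 + (7/9 + 4/9))*4 = 107 - (11 + 11/9)*4 = 107 - 110*4/9 = 107 - 1*440/9 = 107 - 440/9 = 523/9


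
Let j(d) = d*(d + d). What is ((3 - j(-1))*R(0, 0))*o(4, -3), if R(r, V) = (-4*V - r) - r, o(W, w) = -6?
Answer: 0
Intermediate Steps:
j(d) = 2*d**2 (j(d) = d*(2*d) = 2*d**2)
R(r, V) = -4*V - 2*r (R(r, V) = (-r - 4*V) - r = -4*V - 2*r)
((3 - j(-1))*R(0, 0))*o(4, -3) = ((3 - 2*(-1)**2)*(-4*0 - 2*0))*(-6) = ((3 - 2)*(0 + 0))*(-6) = ((3 - 1*2)*0)*(-6) = ((3 - 2)*0)*(-6) = (1*0)*(-6) = 0*(-6) = 0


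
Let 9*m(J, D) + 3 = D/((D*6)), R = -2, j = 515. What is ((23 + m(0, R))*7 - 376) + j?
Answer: 16081/54 ≈ 297.80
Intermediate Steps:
m(J, D) = -17/54 (m(J, D) = -1/3 + (D/((D*6)))/9 = -1/3 + (D/((6*D)))/9 = -1/3 + (D*(1/(6*D)))/9 = -1/3 + (1/9)*(1/6) = -1/3 + 1/54 = -17/54)
((23 + m(0, R))*7 - 376) + j = ((23 - 17/54)*7 - 376) + 515 = ((1225/54)*7 - 376) + 515 = (8575/54 - 376) + 515 = -11729/54 + 515 = 16081/54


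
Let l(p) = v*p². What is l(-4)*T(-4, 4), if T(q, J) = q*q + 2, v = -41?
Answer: -11808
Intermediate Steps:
T(q, J) = 2 + q² (T(q, J) = q² + 2 = 2 + q²)
l(p) = -41*p²
l(-4)*T(-4, 4) = (-41*(-4)²)*(2 + (-4)²) = (-41*16)*(2 + 16) = -656*18 = -11808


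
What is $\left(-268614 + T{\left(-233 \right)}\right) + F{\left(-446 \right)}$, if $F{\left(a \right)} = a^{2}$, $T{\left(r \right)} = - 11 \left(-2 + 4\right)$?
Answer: $-69720$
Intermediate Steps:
$T{\left(r \right)} = -22$ ($T{\left(r \right)} = \left(-11\right) 2 = -22$)
$\left(-268614 + T{\left(-233 \right)}\right) + F{\left(-446 \right)} = \left(-268614 - 22\right) + \left(-446\right)^{2} = -268636 + 198916 = -69720$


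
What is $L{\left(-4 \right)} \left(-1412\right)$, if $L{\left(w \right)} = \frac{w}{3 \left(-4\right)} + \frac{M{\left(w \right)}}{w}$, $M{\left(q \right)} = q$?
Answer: $- \frac{5648}{3} \approx -1882.7$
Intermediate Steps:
$L{\left(w \right)} = 1 - \frac{w}{12}$ ($L{\left(w \right)} = \frac{w}{3 \left(-4\right)} + \frac{w}{w} = \frac{w}{-12} + 1 = w \left(- \frac{1}{12}\right) + 1 = - \frac{w}{12} + 1 = 1 - \frac{w}{12}$)
$L{\left(-4 \right)} \left(-1412\right) = \left(1 - - \frac{1}{3}\right) \left(-1412\right) = \left(1 + \frac{1}{3}\right) \left(-1412\right) = \frac{4}{3} \left(-1412\right) = - \frac{5648}{3}$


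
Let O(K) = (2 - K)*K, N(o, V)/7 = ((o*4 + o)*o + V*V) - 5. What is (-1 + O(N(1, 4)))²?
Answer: 151807041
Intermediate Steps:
N(o, V) = -35 + 7*V² + 35*o² (N(o, V) = 7*(((o*4 + o)*o + V*V) - 5) = 7*(((4*o + o)*o + V²) - 5) = 7*(((5*o)*o + V²) - 5) = 7*((5*o² + V²) - 5) = 7*((V² + 5*o²) - 5) = 7*(-5 + V² + 5*o²) = -35 + 7*V² + 35*o²)
O(K) = K*(2 - K)
(-1 + O(N(1, 4)))² = (-1 + (-35 + 7*4² + 35*1²)*(2 - (-35 + 7*4² + 35*1²)))² = (-1 + (-35 + 7*16 + 35*1)*(2 - (-35 + 7*16 + 35*1)))² = (-1 + (-35 + 112 + 35)*(2 - (-35 + 112 + 35)))² = (-1 + 112*(2 - 1*112))² = (-1 + 112*(2 - 112))² = (-1 + 112*(-110))² = (-1 - 12320)² = (-12321)² = 151807041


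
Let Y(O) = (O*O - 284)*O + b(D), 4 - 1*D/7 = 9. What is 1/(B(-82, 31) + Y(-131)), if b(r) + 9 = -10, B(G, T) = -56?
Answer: -1/2210962 ≈ -4.5229e-7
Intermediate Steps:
D = -35 (D = 28 - 7*9 = 28 - 63 = -35)
b(r) = -19 (b(r) = -9 - 10 = -19)
Y(O) = -19 + O*(-284 + O²) (Y(O) = (O*O - 284)*O - 19 = (O² - 284)*O - 19 = (-284 + O²)*O - 19 = O*(-284 + O²) - 19 = -19 + O*(-284 + O²))
1/(B(-82, 31) + Y(-131)) = 1/(-56 + (-19 + (-131)³ - 284*(-131))) = 1/(-56 + (-19 - 2248091 + 37204)) = 1/(-56 - 2210906) = 1/(-2210962) = -1/2210962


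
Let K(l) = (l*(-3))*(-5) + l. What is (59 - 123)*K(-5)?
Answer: 5120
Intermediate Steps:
K(l) = 16*l (K(l) = -3*l*(-5) + l = 15*l + l = 16*l)
(59 - 123)*K(-5) = (59 - 123)*(16*(-5)) = -64*(-80) = 5120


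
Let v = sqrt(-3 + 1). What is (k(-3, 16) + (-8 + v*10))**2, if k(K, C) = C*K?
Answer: 2936 - 1120*I*sqrt(2) ≈ 2936.0 - 1583.9*I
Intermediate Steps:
v = I*sqrt(2) (v = sqrt(-2) = I*sqrt(2) ≈ 1.4142*I)
(k(-3, 16) + (-8 + v*10))**2 = (16*(-3) + (-8 + (I*sqrt(2))*10))**2 = (-48 + (-8 + 10*I*sqrt(2)))**2 = (-56 + 10*I*sqrt(2))**2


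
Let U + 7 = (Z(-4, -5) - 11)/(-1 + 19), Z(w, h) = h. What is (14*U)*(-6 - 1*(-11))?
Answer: -4970/9 ≈ -552.22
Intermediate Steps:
U = -71/9 (U = -7 + (-5 - 11)/(-1 + 19) = -7 - 16/18 = -7 - 16*1/18 = -7 - 8/9 = -71/9 ≈ -7.8889)
(14*U)*(-6 - 1*(-11)) = (14*(-71/9))*(-6 - 1*(-11)) = -994*(-6 + 11)/9 = -994/9*5 = -4970/9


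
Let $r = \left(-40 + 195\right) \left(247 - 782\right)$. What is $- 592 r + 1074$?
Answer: $49092674$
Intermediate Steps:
$r = -82925$ ($r = 155 \left(-535\right) = -82925$)
$- 592 r + 1074 = \left(-592\right) \left(-82925\right) + 1074 = 49091600 + 1074 = 49092674$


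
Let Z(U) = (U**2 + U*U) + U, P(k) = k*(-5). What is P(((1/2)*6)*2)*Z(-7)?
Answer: -2730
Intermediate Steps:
P(k) = -5*k
Z(U) = U + 2*U**2 (Z(U) = (U**2 + U**2) + U = 2*U**2 + U = U + 2*U**2)
P(((1/2)*6)*2)*Z(-7) = (-5*(1/2)*6*2)*(-7*(1 + 2*(-7))) = (-5*(1*(1/2))*6*2)*(-7*(1 - 14)) = (-5*(1/2)*6*2)*(-7*(-13)) = -15*2*91 = -5*6*91 = -30*91 = -2730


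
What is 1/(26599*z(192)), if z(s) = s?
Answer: 1/5107008 ≈ 1.9581e-7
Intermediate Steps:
1/(26599*z(192)) = 1/(26599*192) = (1/26599)*(1/192) = 1/5107008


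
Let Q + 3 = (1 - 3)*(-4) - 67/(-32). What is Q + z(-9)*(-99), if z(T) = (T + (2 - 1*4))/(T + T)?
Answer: -1709/32 ≈ -53.406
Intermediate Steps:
z(T) = (-2 + T)/(2*T) (z(T) = (T + (2 - 4))/((2*T)) = (T - 2)*(1/(2*T)) = (-2 + T)*(1/(2*T)) = (-2 + T)/(2*T))
Q = 227/32 (Q = -3 + ((1 - 3)*(-4) - 67/(-32)) = -3 + (-2*(-4) - 67*(-1)/32) = -3 + (8 - 1*(-67/32)) = -3 + (8 + 67/32) = -3 + 323/32 = 227/32 ≈ 7.0938)
Q + z(-9)*(-99) = 227/32 + ((½)*(-2 - 9)/(-9))*(-99) = 227/32 + ((½)*(-⅑)*(-11))*(-99) = 227/32 + (11/18)*(-99) = 227/32 - 121/2 = -1709/32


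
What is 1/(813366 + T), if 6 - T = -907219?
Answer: 1/1720591 ≈ 5.8120e-7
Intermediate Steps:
T = 907225 (T = 6 - 1*(-907219) = 6 + 907219 = 907225)
1/(813366 + T) = 1/(813366 + 907225) = 1/1720591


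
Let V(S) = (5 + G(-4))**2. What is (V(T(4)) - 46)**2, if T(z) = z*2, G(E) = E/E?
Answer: 100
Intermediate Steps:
G(E) = 1
T(z) = 2*z
V(S) = 36 (V(S) = (5 + 1)**2 = 6**2 = 36)
(V(T(4)) - 46)**2 = (36 - 46)**2 = (-10)**2 = 100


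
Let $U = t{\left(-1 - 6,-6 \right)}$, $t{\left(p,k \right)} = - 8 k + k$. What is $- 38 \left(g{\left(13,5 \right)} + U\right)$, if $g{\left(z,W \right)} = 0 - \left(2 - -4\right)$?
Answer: $-1368$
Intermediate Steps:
$t{\left(p,k \right)} = - 7 k$
$g{\left(z,W \right)} = -6$ ($g{\left(z,W \right)} = 0 - \left(2 + 4\right) = 0 - 6 = -6$)
$U = 42$ ($U = \left(-7\right) \left(-6\right) = 42$)
$- 38 \left(g{\left(13,5 \right)} + U\right) = - 38 \left(-6 + 42\right) = \left(-38\right) 36 = -1368$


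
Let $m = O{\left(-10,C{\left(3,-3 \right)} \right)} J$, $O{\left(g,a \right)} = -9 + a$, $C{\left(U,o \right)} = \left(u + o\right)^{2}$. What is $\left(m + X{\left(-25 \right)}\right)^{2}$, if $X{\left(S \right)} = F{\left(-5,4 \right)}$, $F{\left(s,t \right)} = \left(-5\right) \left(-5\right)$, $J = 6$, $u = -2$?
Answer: $14641$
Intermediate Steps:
$F{\left(s,t \right)} = 25$
$X{\left(S \right)} = 25$
$C{\left(U,o \right)} = \left(-2 + o\right)^{2}$
$m = 96$ ($m = \left(-9 + \left(-2 - 3\right)^{2}\right) 6 = \left(-9 + \left(-5\right)^{2}\right) 6 = \left(-9 + 25\right) 6 = 16 \cdot 6 = 96$)
$\left(m + X{\left(-25 \right)}\right)^{2} = \left(96 + 25\right)^{2} = 121^{2} = 14641$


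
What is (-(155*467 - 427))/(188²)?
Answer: -35979/17672 ≈ -2.0359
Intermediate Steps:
(-(155*467 - 427))/(188²) = -(72385 - 427)/35344 = -1*71958*(1/35344) = -71958*1/35344 = -35979/17672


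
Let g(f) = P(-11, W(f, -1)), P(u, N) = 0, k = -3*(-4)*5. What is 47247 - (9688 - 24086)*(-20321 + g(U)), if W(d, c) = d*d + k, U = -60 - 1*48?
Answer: -292534511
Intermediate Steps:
k = 60 (k = 12*5 = 60)
U = -108 (U = -60 - 48 = -108)
W(d, c) = 60 + d² (W(d, c) = d*d + 60 = d² + 60 = 60 + d²)
g(f) = 0
47247 - (9688 - 24086)*(-20321 + g(U)) = 47247 - (9688 - 24086)*(-20321 + 0) = 47247 - (-14398)*(-20321) = 47247 - 1*292581758 = 47247 - 292581758 = -292534511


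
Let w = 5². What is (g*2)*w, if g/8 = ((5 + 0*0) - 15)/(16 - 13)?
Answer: -4000/3 ≈ -1333.3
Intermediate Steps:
g = -80/3 (g = 8*(((5 + 0*0) - 15)/(16 - 13)) = 8*(((5 + 0) - 15)/3) = 8*((5 - 15)*(⅓)) = 8*(-10*⅓) = 8*(-10/3) = -80/3 ≈ -26.667)
w = 25
(g*2)*w = -80/3*2*25 = -160/3*25 = -4000/3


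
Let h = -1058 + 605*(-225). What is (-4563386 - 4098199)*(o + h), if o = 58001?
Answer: 685841623470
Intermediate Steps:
h = -137183 (h = -1058 - 136125 = -137183)
(-4563386 - 4098199)*(o + h) = (-4563386 - 4098199)*(58001 - 137183) = -8661585*(-79182) = 685841623470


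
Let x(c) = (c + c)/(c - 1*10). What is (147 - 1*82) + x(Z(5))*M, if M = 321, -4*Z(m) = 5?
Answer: 409/3 ≈ 136.33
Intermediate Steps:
Z(m) = -5/4 (Z(m) = -¼*5 = -5/4)
x(c) = 2*c/(-10 + c) (x(c) = (2*c)/(c - 10) = (2*c)/(-10 + c) = 2*c/(-10 + c))
(147 - 1*82) + x(Z(5))*M = (147 - 1*82) + (2*(-5/4)/(-10 - 5/4))*321 = (147 - 82) + (2*(-5/4)/(-45/4))*321 = 65 + (2*(-5/4)*(-4/45))*321 = 65 + (2/9)*321 = 65 + 214/3 = 409/3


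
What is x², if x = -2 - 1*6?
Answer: 64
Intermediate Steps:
x = -8 (x = -2 - 6 = -8)
x² = (-8)² = 64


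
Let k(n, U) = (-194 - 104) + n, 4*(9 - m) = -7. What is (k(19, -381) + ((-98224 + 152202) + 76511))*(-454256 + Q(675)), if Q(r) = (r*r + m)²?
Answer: 216256395569414065/8 ≈ 2.7032e+16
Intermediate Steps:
m = 43/4 (m = 9 - ¼*(-7) = 9 + 7/4 = 43/4 ≈ 10.750)
Q(r) = (43/4 + r²)² (Q(r) = (r*r + 43/4)² = (r² + 43/4)² = (43/4 + r²)²)
k(n, U) = -298 + n
(k(19, -381) + ((-98224 + 152202) + 76511))*(-454256 + Q(675)) = ((-298 + 19) + ((-98224 + 152202) + 76511))*(-454256 + (43 + 4*675²)²/16) = (-279 + (53978 + 76511))*(-454256 + (43 + 4*455625)²/16) = (-279 + 130489)*(-454256 + (43 + 1822500)²/16) = 130210*(-454256 + (1/16)*1822543²) = 130210*(-454256 + (1/16)*3321662986849) = 130210*(-454256 + 3321662986849/16) = 130210*(3321655718753/16) = 216256395569414065/8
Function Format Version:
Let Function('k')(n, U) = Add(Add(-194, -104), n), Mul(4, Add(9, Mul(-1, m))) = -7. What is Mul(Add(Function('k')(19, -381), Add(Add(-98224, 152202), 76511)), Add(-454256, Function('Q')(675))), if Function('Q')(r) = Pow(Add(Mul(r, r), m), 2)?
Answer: Rational(216256395569414065, 8) ≈ 2.7032e+16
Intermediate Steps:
m = Rational(43, 4) (m = Add(9, Mul(Rational(-1, 4), -7)) = Add(9, Rational(7, 4)) = Rational(43, 4) ≈ 10.750)
Function('Q')(r) = Pow(Add(Rational(43, 4), Pow(r, 2)), 2) (Function('Q')(r) = Pow(Add(Mul(r, r), Rational(43, 4)), 2) = Pow(Add(Pow(r, 2), Rational(43, 4)), 2) = Pow(Add(Rational(43, 4), Pow(r, 2)), 2))
Function('k')(n, U) = Add(-298, n)
Mul(Add(Function('k')(19, -381), Add(Add(-98224, 152202), 76511)), Add(-454256, Function('Q')(675))) = Mul(Add(Add(-298, 19), Add(Add(-98224, 152202), 76511)), Add(-454256, Mul(Rational(1, 16), Pow(Add(43, Mul(4, Pow(675, 2))), 2)))) = Mul(Add(-279, Add(53978, 76511)), Add(-454256, Mul(Rational(1, 16), Pow(Add(43, Mul(4, 455625)), 2)))) = Mul(Add(-279, 130489), Add(-454256, Mul(Rational(1, 16), Pow(Add(43, 1822500), 2)))) = Mul(130210, Add(-454256, Mul(Rational(1, 16), Pow(1822543, 2)))) = Mul(130210, Add(-454256, Mul(Rational(1, 16), 3321662986849))) = Mul(130210, Add(-454256, Rational(3321662986849, 16))) = Mul(130210, Rational(3321655718753, 16)) = Rational(216256395569414065, 8)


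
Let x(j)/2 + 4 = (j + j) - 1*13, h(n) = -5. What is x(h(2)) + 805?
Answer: 751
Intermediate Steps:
x(j) = -34 + 4*j (x(j) = -8 + 2*((j + j) - 1*13) = -8 + 2*(2*j - 13) = -8 + 2*(-13 + 2*j) = -8 + (-26 + 4*j) = -34 + 4*j)
x(h(2)) + 805 = (-34 + 4*(-5)) + 805 = (-34 - 20) + 805 = -54 + 805 = 751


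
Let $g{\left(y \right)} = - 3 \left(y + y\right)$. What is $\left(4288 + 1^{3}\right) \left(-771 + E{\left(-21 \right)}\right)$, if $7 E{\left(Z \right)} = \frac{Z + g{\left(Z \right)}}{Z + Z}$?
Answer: $- \frac{46316911}{14} \approx -3.3084 \cdot 10^{6}$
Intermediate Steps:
$g{\left(y \right)} = - 6 y$ ($g{\left(y \right)} = - 3 \cdot 2 y = - 6 y$)
$E{\left(Z \right)} = - \frac{5}{14}$ ($E{\left(Z \right)} = \frac{\left(Z - 6 Z\right) \frac{1}{Z + Z}}{7} = \frac{- 5 Z \frac{1}{2 Z}}{7} = \frac{1}{7} \left(- \frac{5}{2}\right) = - \frac{5}{14}$)
$\left(4288 + 1^{3}\right) \left(-771 + E{\left(-21 \right)}\right) = \left(4288 + 1^{3}\right) \left(-771 - \frac{5}{14}\right) = \left(4288 + 1\right) \left(- \frac{10799}{14}\right) = 4289 \left(- \frac{10799}{14}\right) = - \frac{46316911}{14}$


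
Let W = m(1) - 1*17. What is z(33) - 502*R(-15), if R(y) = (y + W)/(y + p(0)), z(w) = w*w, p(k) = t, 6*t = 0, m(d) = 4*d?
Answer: 2279/15 ≈ 151.93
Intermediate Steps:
t = 0 (t = (1/6)*0 = 0)
p(k) = 0
W = -13 (W = 4*1 - 1*17 = 4 - 17 = -13)
z(w) = w**2
R(y) = (-13 + y)/y (R(y) = (y - 13)/(y + 0) = (-13 + y)/y)
z(33) - 502*R(-15) = 33**2 - 502*(-13 - 15)/(-15) = 1089 - (-502)*(-28)/15 = 1089 - 502*28/15 = 1089 - 14056/15 = 2279/15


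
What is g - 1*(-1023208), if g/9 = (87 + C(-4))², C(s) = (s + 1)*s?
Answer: 1111417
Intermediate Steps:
C(s) = s*(1 + s) (C(s) = (1 + s)*s = s*(1 + s))
g = 88209 (g = 9*(87 - 4*(1 - 4))² = 9*(87 - 4*(-3))² = 9*(87 + 12)² = 9*99² = 9*9801 = 88209)
g - 1*(-1023208) = 88209 - 1*(-1023208) = 88209 + 1023208 = 1111417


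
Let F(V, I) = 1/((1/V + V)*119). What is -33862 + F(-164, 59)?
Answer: -108383559630/3200743 ≈ -33862.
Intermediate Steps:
F(V, I) = 1/(119*(V + 1/V)) (F(V, I) = (1/119)/(V + 1/V) = 1/(119*(V + 1/V)))
-33862 + F(-164, 59) = -33862 + (1/119)*(-164)/(1 + (-164)**2) = -33862 + (1/119)*(-164)/(1 + 26896) = -33862 + (1/119)*(-164)/26897 = -33862 + (1/119)*(-164)*(1/26897) = -33862 - 164/3200743 = -108383559630/3200743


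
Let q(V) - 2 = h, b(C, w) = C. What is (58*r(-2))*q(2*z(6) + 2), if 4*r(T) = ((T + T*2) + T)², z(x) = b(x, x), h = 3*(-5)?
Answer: -12064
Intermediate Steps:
h = -15
z(x) = x
r(T) = 4*T² (r(T) = ((T + T*2) + T)²/4 = ((T + 2*T) + T)²/4 = (3*T + T)²/4 = (4*T)²/4 = (16*T²)/4 = 4*T²)
q(V) = -13 (q(V) = 2 - 15 = -13)
(58*r(-2))*q(2*z(6) + 2) = (58*(4*(-2)²))*(-13) = (58*(4*4))*(-13) = (58*16)*(-13) = 928*(-13) = -12064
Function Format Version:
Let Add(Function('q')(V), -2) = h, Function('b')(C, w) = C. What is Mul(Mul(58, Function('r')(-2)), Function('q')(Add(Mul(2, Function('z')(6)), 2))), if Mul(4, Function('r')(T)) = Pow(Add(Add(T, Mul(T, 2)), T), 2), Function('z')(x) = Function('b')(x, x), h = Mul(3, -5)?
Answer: -12064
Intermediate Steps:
h = -15
Function('z')(x) = x
Function('r')(T) = Mul(4, Pow(T, 2)) (Function('r')(T) = Mul(Rational(1, 4), Pow(Add(Add(T, Mul(T, 2)), T), 2)) = Mul(Rational(1, 4), Pow(Add(Add(T, Mul(2, T)), T), 2)) = Mul(Rational(1, 4), Pow(Add(Mul(3, T), T), 2)) = Mul(Rational(1, 4), Pow(Mul(4, T), 2)) = Mul(Rational(1, 4), Mul(16, Pow(T, 2))) = Mul(4, Pow(T, 2)))
Function('q')(V) = -13 (Function('q')(V) = Add(2, -15) = -13)
Mul(Mul(58, Function('r')(-2)), Function('q')(Add(Mul(2, Function('z')(6)), 2))) = Mul(Mul(58, Mul(4, Pow(-2, 2))), -13) = Mul(Mul(58, Mul(4, 4)), -13) = Mul(Mul(58, 16), -13) = Mul(928, -13) = -12064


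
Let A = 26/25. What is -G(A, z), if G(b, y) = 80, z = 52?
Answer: -80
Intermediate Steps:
A = 26/25 (A = 26*(1/25) = 26/25 ≈ 1.0400)
-G(A, z) = -1*80 = -80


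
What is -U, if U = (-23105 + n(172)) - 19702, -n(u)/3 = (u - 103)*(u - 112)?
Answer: 55227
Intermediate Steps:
n(u) = -3*(-112 + u)*(-103 + u) (n(u) = -3*(u - 103)*(u - 112) = -3*(-103 + u)*(-112 + u) = -3*(-112 + u)*(-103 + u))
U = -55227 (U = (-23105 + (-34608 - 3*172² + 645*172)) - 19702 = (-23105 + (-34608 - 3*29584 + 110940)) - 19702 = (-23105 + (-34608 - 88752 + 110940)) - 19702 = (-23105 - 12420) - 19702 = -35525 - 19702 = -55227)
-U = -1*(-55227) = 55227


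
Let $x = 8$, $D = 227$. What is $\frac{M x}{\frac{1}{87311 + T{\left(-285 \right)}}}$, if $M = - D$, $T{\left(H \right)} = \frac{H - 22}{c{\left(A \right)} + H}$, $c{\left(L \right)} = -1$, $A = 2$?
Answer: $- \frac{22673897724}{143} \approx -1.5856 \cdot 10^{8}$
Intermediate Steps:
$T{\left(H \right)} = \frac{-22 + H}{-1 + H}$ ($T{\left(H \right)} = \frac{H - 22}{-1 + H} = \frac{-22 + H}{-1 + H}$)
$M = -227$ ($M = \left(-1\right) 227 = -227$)
$\frac{M x}{\frac{1}{87311 + T{\left(-285 \right)}}} = \frac{\left(-227\right) 8}{\frac{1}{87311 + \frac{-22 - 285}{-1 - 285}}} = - \frac{1816}{\frac{1}{87311 + \frac{1}{-286} \left(-307\right)}} = - \frac{1816}{\frac{1}{87311 - - \frac{307}{286}}} = - \frac{1816}{\frac{1}{87311 + \frac{307}{286}}} = - \frac{1816}{\frac{1}{\frac{24971253}{286}}} = - \frac{1816}{\frac{286}{24971253}} = \left(-1816\right) \frac{24971253}{286} = - \frac{22673897724}{143}$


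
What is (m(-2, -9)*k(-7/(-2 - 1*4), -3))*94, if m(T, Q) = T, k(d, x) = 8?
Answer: -1504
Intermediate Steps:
(m(-2, -9)*k(-7/(-2 - 1*4), -3))*94 = -2*8*94 = -16*94 = -1504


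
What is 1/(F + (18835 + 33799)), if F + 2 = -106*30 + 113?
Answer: 1/49565 ≈ 2.0176e-5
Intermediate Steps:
F = -3069 (F = -2 + (-106*30 + 113) = -2 + (-3180 + 113) = -2 - 3067 = -3069)
1/(F + (18835 + 33799)) = 1/(-3069 + (18835 + 33799)) = 1/(-3069 + 52634) = 1/49565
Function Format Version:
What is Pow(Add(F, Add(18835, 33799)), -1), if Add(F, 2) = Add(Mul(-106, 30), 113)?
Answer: Rational(1, 49565) ≈ 2.0176e-5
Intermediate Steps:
F = -3069 (F = Add(-2, Add(Mul(-106, 30), 113)) = Add(-2, Add(-3180, 113)) = Add(-2, -3067) = -3069)
Pow(Add(F, Add(18835, 33799)), -1) = Pow(Add(-3069, Add(18835, 33799)), -1) = Pow(Add(-3069, 52634), -1) = Pow(49565, -1) = Rational(1, 49565)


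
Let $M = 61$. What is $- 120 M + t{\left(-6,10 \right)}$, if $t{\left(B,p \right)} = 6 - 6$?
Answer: $-7320$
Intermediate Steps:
$t{\left(B,p \right)} = 0$
$- 120 M + t{\left(-6,10 \right)} = \left(-120\right) 61 + 0 = -7320 + 0 = -7320$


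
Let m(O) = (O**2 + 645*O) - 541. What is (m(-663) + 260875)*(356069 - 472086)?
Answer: -31587716556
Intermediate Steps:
m(O) = -541 + O**2 + 645*O
(m(-663) + 260875)*(356069 - 472086) = ((-541 + (-663)**2 + 645*(-663)) + 260875)*(356069 - 472086) = ((-541 + 439569 - 427635) + 260875)*(-116017) = (11393 + 260875)*(-116017) = 272268*(-116017) = -31587716556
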